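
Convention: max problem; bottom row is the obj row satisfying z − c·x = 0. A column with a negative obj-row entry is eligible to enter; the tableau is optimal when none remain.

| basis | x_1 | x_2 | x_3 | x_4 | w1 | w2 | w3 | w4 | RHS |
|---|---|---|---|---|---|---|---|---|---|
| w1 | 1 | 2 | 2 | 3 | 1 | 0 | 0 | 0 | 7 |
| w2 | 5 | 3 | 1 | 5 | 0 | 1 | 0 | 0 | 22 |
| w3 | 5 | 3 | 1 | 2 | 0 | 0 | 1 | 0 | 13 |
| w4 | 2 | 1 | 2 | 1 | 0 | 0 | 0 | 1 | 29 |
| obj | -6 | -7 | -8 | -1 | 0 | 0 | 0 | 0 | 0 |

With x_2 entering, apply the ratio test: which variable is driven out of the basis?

Column x_2 entries and ratios — w1: 7/2 = 7/2; w2: 22/3 = 22/3; w3: 13/3 = 13/3; w4: 29/1 = 29.
Smallest ratio is 7/2 in the row of w1, so w1 leaves.

w1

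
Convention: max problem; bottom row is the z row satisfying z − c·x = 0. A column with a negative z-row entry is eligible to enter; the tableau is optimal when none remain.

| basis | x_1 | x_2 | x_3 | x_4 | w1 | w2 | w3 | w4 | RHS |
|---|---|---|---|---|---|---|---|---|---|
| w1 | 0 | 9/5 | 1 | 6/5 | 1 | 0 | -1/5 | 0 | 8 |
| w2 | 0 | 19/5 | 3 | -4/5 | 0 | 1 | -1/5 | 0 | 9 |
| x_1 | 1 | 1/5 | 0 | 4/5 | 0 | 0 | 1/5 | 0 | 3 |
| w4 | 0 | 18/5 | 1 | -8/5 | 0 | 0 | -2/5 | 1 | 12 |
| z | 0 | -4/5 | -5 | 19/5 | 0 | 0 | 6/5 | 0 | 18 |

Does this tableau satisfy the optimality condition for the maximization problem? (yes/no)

The z-row has a negative entry -5 in column x_3, so it is not optimal.

no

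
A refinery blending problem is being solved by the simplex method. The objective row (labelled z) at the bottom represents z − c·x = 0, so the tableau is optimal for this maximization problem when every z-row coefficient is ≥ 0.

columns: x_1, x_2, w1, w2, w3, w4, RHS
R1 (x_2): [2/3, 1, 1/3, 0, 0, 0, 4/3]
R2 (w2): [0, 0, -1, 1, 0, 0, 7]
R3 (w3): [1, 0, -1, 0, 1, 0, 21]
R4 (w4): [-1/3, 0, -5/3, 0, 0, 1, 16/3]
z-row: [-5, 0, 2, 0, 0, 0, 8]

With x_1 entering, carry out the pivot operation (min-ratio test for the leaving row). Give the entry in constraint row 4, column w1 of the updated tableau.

Ratio test on column x_1 — row 1: (4/3)/(2/3) = 2; row 2: entry 0 ≤ 0; row 3: 21/1 = 21; row 4: entry -1/3 ≤ 0. Minimum is 2 at row 1 (x_2 leaves); pivot element 2/3.
Divide row 1 by 2/3; eliminate column x_1 from the other rows.
Row 4 update in column w1: -5/3 − (-1/3)·(1/2) = -3/2.

-3/2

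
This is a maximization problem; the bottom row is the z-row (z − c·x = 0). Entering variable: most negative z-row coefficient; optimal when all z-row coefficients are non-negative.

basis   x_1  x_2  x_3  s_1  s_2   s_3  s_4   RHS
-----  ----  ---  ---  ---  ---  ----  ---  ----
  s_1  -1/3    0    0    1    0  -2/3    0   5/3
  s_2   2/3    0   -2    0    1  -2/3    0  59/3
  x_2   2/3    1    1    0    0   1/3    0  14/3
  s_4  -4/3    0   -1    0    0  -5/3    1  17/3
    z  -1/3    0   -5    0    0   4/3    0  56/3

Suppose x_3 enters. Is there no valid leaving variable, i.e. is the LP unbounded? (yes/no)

no

Column x_3 has positive entries in row(s) 3, so the ratio test bounds it — not unbounded.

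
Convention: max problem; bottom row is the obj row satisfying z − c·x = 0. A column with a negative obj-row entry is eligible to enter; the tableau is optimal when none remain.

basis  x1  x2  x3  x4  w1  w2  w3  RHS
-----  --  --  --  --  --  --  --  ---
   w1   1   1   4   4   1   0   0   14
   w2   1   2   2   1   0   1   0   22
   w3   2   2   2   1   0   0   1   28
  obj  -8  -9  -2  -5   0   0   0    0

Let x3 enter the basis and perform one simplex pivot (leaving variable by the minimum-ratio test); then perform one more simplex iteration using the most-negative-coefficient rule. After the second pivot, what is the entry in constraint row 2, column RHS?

10

Ratio test on column x3 — row 1: 14/4 = 7/2; row 2: 22/2 = 11; row 3: 28/2 = 14. Minimum is 7/2 at row 1 (w1 leaves); pivot element 4.
Divide row 1 by 4; eliminate column x3 from the other rows.
Second iteration: most negative obj-row entry is -17/2 in column x2, so x2 enters.
Ratio test on column x2 — row 1: (7/2)/(1/4) = 14; row 2: 15/(3/2) = 10; row 3: 21/(3/2) = 14. Minimum is 10 at row 2 (w2 leaves); pivot element 3/2.
Divide row 2 by 3/2; eliminate column x2 from the other rows.
After both pivots, the entry at constraint row 2, column RHS is 10.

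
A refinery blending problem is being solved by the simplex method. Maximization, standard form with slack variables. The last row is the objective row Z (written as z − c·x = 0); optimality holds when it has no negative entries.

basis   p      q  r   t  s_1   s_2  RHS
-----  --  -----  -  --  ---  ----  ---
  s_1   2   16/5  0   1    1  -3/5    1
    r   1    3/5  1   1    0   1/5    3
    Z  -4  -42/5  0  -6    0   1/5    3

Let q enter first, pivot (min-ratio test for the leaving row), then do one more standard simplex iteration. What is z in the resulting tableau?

Ratio test on column q — row 1: 1/(16/5) = 5/16; row 2: 3/(3/5) = 5. Minimum is 5/16 at row 1 (s_1 leaves); pivot element 16/5.
Pivot on row 1; the Z-row RHS becomes 3 − (-42/5)·(5/16) = 45/8.
Next entering variable (most negative Z-row entry -27/8): t.
Ratio test on column t — row 1: (5/16)/(5/16) = 1; row 2: (45/16)/(13/16) = 45/13. Minimum is 1 at row 1 (q leaves); pivot element 5/16.
After the second pivot the Z-row RHS is 45/8 − (-27/8)·1 = 9.

9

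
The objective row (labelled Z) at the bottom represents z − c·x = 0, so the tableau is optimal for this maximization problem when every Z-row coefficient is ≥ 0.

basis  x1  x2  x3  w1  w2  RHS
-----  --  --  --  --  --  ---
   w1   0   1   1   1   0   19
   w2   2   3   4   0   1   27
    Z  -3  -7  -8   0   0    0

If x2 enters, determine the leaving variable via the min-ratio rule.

Column x2 entries and ratios — w1: 19/1 = 19; w2: 27/3 = 9.
Smallest ratio is 9 in the row of w2, so w2 leaves.

w2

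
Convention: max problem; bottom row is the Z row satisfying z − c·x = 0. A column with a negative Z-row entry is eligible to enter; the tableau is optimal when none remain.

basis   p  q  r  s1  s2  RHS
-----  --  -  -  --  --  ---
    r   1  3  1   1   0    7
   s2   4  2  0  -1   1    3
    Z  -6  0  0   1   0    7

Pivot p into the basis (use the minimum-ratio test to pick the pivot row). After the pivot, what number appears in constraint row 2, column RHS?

Ratio test on column p — row 1: 7/1 = 7; row 2: 3/4 = 3/4. Minimum is 3/4 at row 2 (s2 leaves); pivot element 4.
Divide row 2 by 4; eliminate column p from the other rows.
In the new row 2, the RHS entry is the old entry divided by the pivot: 3/4 = 3/4.

3/4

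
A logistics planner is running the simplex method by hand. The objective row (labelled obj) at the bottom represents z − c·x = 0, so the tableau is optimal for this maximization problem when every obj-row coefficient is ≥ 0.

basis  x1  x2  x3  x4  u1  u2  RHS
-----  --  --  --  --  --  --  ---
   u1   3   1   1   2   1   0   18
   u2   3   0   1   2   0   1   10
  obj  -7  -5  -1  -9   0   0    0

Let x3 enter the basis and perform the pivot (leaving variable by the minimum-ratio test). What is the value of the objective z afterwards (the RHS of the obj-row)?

10

Ratio test on column x3 — row 1: 18/1 = 18; row 2: 10/1 = 10. Minimum is 10 at row 2 (u2 leaves); pivot element 1.
Pivot on row 2; the obj-row RHS becomes 0 − (-1)·10 = 10.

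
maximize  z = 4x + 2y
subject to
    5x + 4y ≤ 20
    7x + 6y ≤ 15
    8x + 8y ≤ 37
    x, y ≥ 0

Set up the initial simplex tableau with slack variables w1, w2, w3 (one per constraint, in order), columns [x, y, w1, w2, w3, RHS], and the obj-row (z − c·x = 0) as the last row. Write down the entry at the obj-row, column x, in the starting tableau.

-4

The obj-row carries the negated objective coefficients: the x entry is -4.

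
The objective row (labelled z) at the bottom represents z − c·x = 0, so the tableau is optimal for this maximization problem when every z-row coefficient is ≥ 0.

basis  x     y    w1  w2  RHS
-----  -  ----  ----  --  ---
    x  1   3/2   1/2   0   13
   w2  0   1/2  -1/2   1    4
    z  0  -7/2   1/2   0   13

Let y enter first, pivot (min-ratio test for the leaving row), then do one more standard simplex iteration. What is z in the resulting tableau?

85/2

Ratio test on column y — row 1: 13/(3/2) = 26/3; row 2: 4/(1/2) = 8. Minimum is 8 at row 2 (w2 leaves); pivot element 1/2.
Pivot on row 2; the z-row RHS becomes 13 − (-7/2)·8 = 41.
Next entering variable (most negative z-row entry -3): w1.
Ratio test on column w1 — row 1: 1/2 = 1/2; row 2: entry -1 ≤ 0. Minimum is 1/2 at row 1 (x leaves); pivot element 2.
After the second pivot the z-row RHS is 41 − (-3)·(1/2) = 85/2.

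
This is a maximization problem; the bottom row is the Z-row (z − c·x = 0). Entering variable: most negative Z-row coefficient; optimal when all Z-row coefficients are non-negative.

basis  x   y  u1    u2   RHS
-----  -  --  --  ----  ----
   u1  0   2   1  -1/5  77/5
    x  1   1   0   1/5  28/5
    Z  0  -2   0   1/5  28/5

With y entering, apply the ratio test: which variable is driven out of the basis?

x

Column y entries and ratios — u1: (77/5)/2 = 77/10; x: (28/5)/1 = 28/5.
Smallest ratio is 28/5 in the row of x, so x leaves.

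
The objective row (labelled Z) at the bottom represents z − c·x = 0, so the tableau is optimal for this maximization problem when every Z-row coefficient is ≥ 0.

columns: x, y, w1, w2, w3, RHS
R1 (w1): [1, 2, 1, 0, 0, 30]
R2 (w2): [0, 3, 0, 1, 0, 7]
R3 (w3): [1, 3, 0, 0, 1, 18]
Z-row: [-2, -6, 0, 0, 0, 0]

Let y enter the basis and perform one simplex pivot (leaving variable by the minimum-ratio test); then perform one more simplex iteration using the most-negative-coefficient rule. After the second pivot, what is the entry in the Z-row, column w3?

2

Ratio test on column y — row 1: 30/2 = 15; row 2: 7/3 = 7/3; row 3: 18/3 = 6. Minimum is 7/3 at row 2 (w2 leaves); pivot element 3.
Divide row 2 by 3; eliminate column y from the other rows.
Second iteration: most negative Z-row entry is -2 in column x, so x enters.
Ratio test on column x — row 1: (76/3)/1 = 76/3; row 2: entry 0 ≤ 0; row 3: 11/1 = 11. Minimum is 11 at row 3 (w3 leaves); pivot element 1.
Divide row 3 by 1; eliminate column x from the other rows.
After both pivots, the entry at the Z-row, column w3 is 2.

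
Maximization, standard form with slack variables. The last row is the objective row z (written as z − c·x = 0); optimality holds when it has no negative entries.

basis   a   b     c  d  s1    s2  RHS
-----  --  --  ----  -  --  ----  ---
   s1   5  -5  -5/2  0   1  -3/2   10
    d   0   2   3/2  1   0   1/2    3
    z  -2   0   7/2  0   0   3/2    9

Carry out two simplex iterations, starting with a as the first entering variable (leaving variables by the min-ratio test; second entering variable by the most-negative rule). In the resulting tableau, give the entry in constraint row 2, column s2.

1/4

Ratio test on column a — row 1: 10/5 = 2; row 2: entry 0 ≤ 0. Minimum is 2 at row 1 (s1 leaves); pivot element 5.
Divide row 1 by 5; eliminate column a from the other rows.
Second iteration: most negative z-row entry is -2 in column b, so b enters.
Ratio test on column b — row 1: entry -1 ≤ 0; row 2: 3/2 = 3/2. Minimum is 3/2 at row 2 (d leaves); pivot element 2.
Divide row 2 by 2; eliminate column b from the other rows.
After both pivots, the entry at constraint row 2, column s2 is 1/4.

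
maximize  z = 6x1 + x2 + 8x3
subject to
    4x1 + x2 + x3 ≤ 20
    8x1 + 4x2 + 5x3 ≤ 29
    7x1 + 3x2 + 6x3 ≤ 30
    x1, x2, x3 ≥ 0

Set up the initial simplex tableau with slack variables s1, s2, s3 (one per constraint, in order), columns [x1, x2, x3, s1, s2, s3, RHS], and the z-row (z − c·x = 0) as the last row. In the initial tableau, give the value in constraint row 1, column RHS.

20

The RHS of constraint 1 is b_1 = 20.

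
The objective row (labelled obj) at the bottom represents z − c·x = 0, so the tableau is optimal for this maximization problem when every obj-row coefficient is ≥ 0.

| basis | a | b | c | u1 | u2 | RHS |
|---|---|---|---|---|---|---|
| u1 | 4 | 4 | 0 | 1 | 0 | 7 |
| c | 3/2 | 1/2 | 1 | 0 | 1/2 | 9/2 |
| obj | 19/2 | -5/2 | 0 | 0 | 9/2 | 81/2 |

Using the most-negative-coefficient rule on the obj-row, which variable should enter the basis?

b

Negative obj-row entries: b: -5/2.
The most negative is -5/2 in column b, so b enters.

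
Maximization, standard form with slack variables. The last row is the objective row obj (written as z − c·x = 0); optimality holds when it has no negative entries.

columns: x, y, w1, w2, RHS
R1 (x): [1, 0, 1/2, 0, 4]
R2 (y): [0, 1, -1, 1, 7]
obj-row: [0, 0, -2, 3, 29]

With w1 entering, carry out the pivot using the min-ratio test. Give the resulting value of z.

Ratio test on column w1 — row 1: 4/(1/2) = 8; row 2: entry -1 ≤ 0. Minimum is 8 at row 1 (x leaves); pivot element 1/2.
Pivot on row 1; the obj-row RHS becomes 29 − (-2)·8 = 45.

45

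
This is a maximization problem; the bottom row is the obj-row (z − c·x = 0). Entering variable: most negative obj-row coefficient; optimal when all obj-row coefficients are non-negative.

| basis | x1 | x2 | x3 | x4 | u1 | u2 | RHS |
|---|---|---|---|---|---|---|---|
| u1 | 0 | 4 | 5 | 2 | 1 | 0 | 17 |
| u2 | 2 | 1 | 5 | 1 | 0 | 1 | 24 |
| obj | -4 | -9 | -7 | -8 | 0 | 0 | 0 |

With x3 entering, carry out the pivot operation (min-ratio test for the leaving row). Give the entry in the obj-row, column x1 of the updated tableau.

Ratio test on column x3 — row 1: 17/5 = 17/5; row 2: 24/5 = 24/5. Minimum is 17/5 at row 1 (u1 leaves); pivot element 5.
Divide row 1 by 5; eliminate column x3 from the other rows.
obj-row update in column x1: -4 − (-7)·0 = -4.

-4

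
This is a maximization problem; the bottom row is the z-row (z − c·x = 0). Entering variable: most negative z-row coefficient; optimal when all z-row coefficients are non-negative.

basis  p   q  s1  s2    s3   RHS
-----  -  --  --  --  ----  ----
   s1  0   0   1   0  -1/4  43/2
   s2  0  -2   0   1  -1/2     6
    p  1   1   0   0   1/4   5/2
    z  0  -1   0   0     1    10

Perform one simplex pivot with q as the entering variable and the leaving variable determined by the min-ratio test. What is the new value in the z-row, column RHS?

Ratio test on column q — row 1: entry 0 ≤ 0; row 2: entry -2 ≤ 0; row 3: (5/2)/1 = 5/2. Minimum is 5/2 at row 3 (p leaves); pivot element 1.
Divide row 3 by 1; eliminate column q from the other rows.
z-row update in column RHS: 10 − (-1)·(5/2) = 25/2.

25/2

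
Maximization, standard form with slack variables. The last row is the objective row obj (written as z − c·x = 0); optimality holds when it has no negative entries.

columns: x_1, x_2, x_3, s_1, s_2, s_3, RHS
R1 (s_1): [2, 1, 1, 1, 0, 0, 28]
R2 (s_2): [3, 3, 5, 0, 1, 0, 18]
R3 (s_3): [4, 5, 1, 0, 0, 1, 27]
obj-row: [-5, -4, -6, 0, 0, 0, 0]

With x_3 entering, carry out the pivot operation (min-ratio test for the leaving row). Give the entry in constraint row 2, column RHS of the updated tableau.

Ratio test on column x_3 — row 1: 28/1 = 28; row 2: 18/5 = 18/5; row 3: 27/1 = 27. Minimum is 18/5 at row 2 (s_2 leaves); pivot element 5.
Divide row 2 by 5; eliminate column x_3 from the other rows.
In the new row 2, the RHS entry is the old entry divided by the pivot: 18/5 = 18/5.

18/5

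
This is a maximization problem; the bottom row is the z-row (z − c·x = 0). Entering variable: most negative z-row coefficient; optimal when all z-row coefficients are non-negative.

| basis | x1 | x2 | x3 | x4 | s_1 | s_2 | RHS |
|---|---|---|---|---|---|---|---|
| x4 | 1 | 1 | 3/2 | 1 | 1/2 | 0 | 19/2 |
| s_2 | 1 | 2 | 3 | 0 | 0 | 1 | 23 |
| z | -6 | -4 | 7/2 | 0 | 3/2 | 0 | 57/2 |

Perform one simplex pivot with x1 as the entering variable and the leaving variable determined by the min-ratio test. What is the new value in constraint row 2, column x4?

Ratio test on column x1 — row 1: (19/2)/1 = 19/2; row 2: 23/1 = 23. Minimum is 19/2 at row 1 (x4 leaves); pivot element 1.
Divide row 1 by 1; eliminate column x1 from the other rows.
Row 2 update in column x4: 0 − 1·1 = -1.

-1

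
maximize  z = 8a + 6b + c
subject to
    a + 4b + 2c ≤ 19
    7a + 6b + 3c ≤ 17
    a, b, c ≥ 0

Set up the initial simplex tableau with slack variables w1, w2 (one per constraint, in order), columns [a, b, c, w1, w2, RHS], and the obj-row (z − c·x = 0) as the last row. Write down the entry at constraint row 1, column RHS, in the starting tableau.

19

The RHS of constraint 1 is b_1 = 19.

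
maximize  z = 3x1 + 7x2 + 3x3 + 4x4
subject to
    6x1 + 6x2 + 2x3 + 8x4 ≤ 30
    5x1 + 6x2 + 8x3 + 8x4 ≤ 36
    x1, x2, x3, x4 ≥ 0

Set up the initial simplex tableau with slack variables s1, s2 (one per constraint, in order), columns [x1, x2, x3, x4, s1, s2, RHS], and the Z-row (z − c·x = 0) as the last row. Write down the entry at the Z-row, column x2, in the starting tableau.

The Z-row carries the negated objective coefficients: the x2 entry is -7.

-7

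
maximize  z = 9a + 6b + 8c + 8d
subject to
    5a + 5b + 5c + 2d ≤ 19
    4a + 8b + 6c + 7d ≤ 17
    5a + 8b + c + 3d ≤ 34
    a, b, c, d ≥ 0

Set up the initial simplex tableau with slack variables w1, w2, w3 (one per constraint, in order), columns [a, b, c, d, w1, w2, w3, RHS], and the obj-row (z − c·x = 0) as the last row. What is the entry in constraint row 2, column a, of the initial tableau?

4

Constraint 2 has coefficient 4 on a.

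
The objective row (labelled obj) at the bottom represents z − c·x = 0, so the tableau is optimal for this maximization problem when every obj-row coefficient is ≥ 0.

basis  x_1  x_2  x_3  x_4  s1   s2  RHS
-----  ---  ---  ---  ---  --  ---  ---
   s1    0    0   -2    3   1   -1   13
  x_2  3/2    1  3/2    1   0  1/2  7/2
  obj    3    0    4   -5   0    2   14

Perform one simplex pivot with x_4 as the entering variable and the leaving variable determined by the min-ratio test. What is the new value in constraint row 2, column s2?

Ratio test on column x_4 — row 1: 13/3 = 13/3; row 2: (7/2)/1 = 7/2. Minimum is 7/2 at row 2 (x_2 leaves); pivot element 1.
Divide row 2 by 1; eliminate column x_4 from the other rows.
In the new row 2, the s2 entry is the old entry divided by the pivot: (1/2)/1 = 1/2.

1/2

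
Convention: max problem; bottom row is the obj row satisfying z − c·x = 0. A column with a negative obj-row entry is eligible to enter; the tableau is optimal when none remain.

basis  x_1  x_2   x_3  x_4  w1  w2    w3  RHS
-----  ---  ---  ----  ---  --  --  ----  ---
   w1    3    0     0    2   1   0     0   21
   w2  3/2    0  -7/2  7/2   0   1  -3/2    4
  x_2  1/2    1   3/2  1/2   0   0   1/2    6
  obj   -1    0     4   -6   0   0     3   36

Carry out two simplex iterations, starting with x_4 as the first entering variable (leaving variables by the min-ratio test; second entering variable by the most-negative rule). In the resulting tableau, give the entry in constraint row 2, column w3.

Ratio test on column x_4 — row 1: 21/2 = 21/2; row 2: 4/(7/2) = 8/7; row 3: 6/(1/2) = 12. Minimum is 8/7 at row 2 (w2 leaves); pivot element 7/2.
Divide row 2 by 7/2; eliminate column x_4 from the other rows.
Second iteration: most negative obj-row entry is -2 in column x_3, so x_3 enters.
Ratio test on column x_3 — row 1: (131/7)/2 = 131/14; row 2: entry -1 ≤ 0; row 3: (38/7)/2 = 19/7. Minimum is 19/7 at row 3 (x_2 leaves); pivot element 2.
Divide row 3 by 2; eliminate column x_3 from the other rows.
After both pivots, the entry at constraint row 2, column w3 is -1/14.

-1/14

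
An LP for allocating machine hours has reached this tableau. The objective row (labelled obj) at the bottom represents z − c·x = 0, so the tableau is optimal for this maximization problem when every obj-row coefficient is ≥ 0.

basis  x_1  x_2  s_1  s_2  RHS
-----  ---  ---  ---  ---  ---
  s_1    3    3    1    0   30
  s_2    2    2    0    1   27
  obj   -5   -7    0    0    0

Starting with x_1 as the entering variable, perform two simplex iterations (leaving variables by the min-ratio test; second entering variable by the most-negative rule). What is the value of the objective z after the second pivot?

70

Ratio test on column x_1 — row 1: 30/3 = 10; row 2: 27/2 = 27/2. Minimum is 10 at row 1 (s_1 leaves); pivot element 3.
Pivot on row 1; the obj-row RHS becomes 0 − (-5)·10 = 50.
Next entering variable (most negative obj-row entry -2): x_2.
Ratio test on column x_2 — row 1: 10/1 = 10; row 2: entry 0 ≤ 0. Minimum is 10 at row 1 (x_1 leaves); pivot element 1.
After the second pivot the obj-row RHS is 50 − (-2)·10 = 70.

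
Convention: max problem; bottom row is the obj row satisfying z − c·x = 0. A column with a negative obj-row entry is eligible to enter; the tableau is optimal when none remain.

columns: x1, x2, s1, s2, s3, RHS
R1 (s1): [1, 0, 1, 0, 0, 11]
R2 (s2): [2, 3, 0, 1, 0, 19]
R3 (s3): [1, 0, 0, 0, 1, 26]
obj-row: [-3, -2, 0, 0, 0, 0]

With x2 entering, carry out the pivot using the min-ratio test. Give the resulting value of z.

Ratio test on column x2 — row 1: entry 0 ≤ 0; row 2: 19/3 = 19/3; row 3: entry 0 ≤ 0. Minimum is 19/3 at row 2 (s2 leaves); pivot element 3.
Pivot on row 2; the obj-row RHS becomes 0 − (-2)·(19/3) = 38/3.

38/3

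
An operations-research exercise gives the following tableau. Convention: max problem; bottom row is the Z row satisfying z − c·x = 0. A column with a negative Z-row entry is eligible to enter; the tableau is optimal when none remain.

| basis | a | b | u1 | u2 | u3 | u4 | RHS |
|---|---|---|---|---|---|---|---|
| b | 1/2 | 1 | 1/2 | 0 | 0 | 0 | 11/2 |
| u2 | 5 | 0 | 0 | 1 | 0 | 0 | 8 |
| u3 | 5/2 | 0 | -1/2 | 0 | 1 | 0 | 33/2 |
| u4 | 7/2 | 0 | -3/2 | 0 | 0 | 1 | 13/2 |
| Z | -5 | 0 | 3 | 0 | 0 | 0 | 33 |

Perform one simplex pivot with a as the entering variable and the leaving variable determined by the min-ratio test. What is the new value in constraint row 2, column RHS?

8/5

Ratio test on column a — row 1: (11/2)/(1/2) = 11; row 2: 8/5 = 8/5; row 3: (33/2)/(5/2) = 33/5; row 4: (13/2)/(7/2) = 13/7. Minimum is 8/5 at row 2 (u2 leaves); pivot element 5.
Divide row 2 by 5; eliminate column a from the other rows.
In the new row 2, the RHS entry is the old entry divided by the pivot: 8/5 = 8/5.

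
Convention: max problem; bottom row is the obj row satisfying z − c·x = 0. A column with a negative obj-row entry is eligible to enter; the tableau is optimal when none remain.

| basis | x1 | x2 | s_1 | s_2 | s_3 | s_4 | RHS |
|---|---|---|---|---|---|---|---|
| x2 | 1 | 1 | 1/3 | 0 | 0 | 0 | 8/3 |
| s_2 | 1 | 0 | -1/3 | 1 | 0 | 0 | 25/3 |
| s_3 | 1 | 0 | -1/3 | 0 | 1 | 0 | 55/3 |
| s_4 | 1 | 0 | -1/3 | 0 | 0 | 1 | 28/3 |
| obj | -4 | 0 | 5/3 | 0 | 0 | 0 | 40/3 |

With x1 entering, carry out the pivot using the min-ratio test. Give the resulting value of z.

Ratio test on column x1 — row 1: (8/3)/1 = 8/3; row 2: (25/3)/1 = 25/3; row 3: (55/3)/1 = 55/3; row 4: (28/3)/1 = 28/3. Minimum is 8/3 at row 1 (x2 leaves); pivot element 1.
Pivot on row 1; the obj-row RHS becomes 40/3 − (-4)·(8/3) = 24.

24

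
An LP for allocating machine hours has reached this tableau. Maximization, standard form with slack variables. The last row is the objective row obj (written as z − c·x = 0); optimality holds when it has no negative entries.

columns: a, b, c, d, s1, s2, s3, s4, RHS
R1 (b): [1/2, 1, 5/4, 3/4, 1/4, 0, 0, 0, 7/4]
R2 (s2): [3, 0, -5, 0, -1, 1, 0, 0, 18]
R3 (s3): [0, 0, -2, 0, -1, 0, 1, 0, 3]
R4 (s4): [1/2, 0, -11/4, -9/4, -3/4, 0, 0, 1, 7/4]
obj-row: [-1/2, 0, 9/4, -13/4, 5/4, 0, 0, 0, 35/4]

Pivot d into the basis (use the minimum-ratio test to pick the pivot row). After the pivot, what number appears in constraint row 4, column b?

Ratio test on column d — row 1: (7/4)/(3/4) = 7/3; row 2: entry 0 ≤ 0; row 3: entry 0 ≤ 0; row 4: entry -9/4 ≤ 0. Minimum is 7/3 at row 1 (b leaves); pivot element 3/4.
Divide row 1 by 3/4; eliminate column d from the other rows.
Row 4 update in column b: 0 − (-9/4)·(4/3) = 3.

3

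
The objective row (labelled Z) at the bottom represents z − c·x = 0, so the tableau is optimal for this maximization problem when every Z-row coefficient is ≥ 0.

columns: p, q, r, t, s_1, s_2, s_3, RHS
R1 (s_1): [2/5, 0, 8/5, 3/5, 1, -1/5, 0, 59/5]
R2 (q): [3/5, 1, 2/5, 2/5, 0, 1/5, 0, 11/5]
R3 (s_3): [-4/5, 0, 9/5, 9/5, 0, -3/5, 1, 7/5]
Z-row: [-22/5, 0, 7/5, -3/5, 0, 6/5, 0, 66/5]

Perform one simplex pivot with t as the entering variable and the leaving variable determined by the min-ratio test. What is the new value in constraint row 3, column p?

Ratio test on column t — row 1: (59/5)/(3/5) = 59/3; row 2: (11/5)/(2/5) = 11/2; row 3: (7/5)/(9/5) = 7/9. Minimum is 7/9 at row 3 (s_3 leaves); pivot element 9/5.
Divide row 3 by 9/5; eliminate column t from the other rows.
In the new row 3, the p entry is the old entry divided by the pivot: (-4/5)/(9/5) = -4/9.

-4/9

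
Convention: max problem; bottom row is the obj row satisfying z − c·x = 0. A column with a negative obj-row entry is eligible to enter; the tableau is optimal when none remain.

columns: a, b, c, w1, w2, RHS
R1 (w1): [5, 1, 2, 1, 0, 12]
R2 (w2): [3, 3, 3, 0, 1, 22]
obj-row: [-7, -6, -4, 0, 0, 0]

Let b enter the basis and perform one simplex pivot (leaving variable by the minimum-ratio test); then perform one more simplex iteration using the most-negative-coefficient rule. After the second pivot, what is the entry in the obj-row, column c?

Ratio test on column b — row 1: 12/1 = 12; row 2: 22/3 = 22/3. Minimum is 22/3 at row 2 (w2 leaves); pivot element 3.
Divide row 2 by 3; eliminate column b from the other rows.
Second iteration: most negative obj-row entry is -1 in column a, so a enters.
Ratio test on column a — row 1: (14/3)/4 = 7/6; row 2: (22/3)/1 = 22/3. Minimum is 7/6 at row 1 (w1 leaves); pivot element 4.
Divide row 1 by 4; eliminate column a from the other rows.
After both pivots, the entry at the obj-row, column c is 9/4.

9/4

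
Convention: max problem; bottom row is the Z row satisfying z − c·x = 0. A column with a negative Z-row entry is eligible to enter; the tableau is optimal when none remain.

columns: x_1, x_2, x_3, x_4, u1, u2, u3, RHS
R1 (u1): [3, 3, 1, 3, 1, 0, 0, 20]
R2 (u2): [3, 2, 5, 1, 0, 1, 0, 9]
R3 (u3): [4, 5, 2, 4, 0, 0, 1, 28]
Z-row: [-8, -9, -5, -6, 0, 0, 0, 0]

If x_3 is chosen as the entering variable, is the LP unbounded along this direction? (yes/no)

no

Column x_3 has positive entries in row(s) 1, 2, 3, so the ratio test bounds it — not unbounded.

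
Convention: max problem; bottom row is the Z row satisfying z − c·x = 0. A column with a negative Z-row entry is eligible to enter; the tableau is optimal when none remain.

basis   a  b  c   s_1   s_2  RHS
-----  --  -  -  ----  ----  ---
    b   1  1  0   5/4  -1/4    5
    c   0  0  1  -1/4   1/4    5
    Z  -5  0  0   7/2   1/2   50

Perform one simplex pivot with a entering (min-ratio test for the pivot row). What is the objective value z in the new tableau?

Ratio test on column a — row 1: 5/1 = 5; row 2: entry 0 ≤ 0. Minimum is 5 at row 1 (b leaves); pivot element 1.
Pivot on row 1; the Z-row RHS becomes 50 − (-5)·5 = 75.

75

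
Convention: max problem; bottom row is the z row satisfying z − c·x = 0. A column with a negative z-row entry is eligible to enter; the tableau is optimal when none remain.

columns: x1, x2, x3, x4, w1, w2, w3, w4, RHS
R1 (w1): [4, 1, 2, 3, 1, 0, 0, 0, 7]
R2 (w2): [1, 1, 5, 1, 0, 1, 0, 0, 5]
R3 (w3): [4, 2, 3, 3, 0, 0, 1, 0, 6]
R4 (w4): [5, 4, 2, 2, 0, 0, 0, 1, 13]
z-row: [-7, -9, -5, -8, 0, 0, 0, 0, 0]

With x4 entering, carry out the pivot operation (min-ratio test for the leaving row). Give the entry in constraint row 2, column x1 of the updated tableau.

Ratio test on column x4 — row 1: 7/3 = 7/3; row 2: 5/1 = 5; row 3: 6/3 = 2; row 4: 13/2 = 13/2. Minimum is 2 at row 3 (w3 leaves); pivot element 3.
Divide row 3 by 3; eliminate column x4 from the other rows.
Row 2 update in column x1: 1 − 1·(4/3) = -1/3.

-1/3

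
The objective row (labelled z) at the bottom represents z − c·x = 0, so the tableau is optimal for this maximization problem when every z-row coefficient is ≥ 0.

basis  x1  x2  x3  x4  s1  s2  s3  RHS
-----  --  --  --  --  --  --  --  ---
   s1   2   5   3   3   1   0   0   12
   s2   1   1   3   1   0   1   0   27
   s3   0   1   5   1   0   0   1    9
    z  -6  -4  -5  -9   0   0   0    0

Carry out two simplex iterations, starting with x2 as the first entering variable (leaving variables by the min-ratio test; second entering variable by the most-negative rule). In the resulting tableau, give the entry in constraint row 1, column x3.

1

Ratio test on column x2 — row 1: 12/5 = 12/5; row 2: 27/1 = 27; row 3: 9/1 = 9. Minimum is 12/5 at row 1 (s1 leaves); pivot element 5.
Divide row 1 by 5; eliminate column x2 from the other rows.
Second iteration: most negative z-row entry is -33/5 in column x4, so x4 enters.
Ratio test on column x4 — row 1: (12/5)/(3/5) = 4; row 2: (123/5)/(2/5) = 123/2; row 3: (33/5)/(2/5) = 33/2. Minimum is 4 at row 1 (x2 leaves); pivot element 3/5.
Divide row 1 by 3/5; eliminate column x4 from the other rows.
After both pivots, the entry at constraint row 1, column x3 is 1.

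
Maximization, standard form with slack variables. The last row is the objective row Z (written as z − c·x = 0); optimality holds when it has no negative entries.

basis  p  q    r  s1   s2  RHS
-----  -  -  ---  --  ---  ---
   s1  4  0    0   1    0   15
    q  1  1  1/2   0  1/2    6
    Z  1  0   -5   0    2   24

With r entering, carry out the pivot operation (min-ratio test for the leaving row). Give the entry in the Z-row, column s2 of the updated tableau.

7

Ratio test on column r — row 1: entry 0 ≤ 0; row 2: 6/(1/2) = 12. Minimum is 12 at row 2 (q leaves); pivot element 1/2.
Divide row 2 by 1/2; eliminate column r from the other rows.
Z-row update in column s2: 2 − (-5)·1 = 7.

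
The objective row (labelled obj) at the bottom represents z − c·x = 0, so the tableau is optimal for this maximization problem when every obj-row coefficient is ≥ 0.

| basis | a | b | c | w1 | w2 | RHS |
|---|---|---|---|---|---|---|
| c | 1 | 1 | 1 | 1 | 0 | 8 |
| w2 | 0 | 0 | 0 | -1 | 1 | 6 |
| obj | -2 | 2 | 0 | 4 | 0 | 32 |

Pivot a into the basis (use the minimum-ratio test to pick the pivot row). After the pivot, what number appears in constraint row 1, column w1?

Ratio test on column a — row 1: 8/1 = 8; row 2: entry 0 ≤ 0. Minimum is 8 at row 1 (c leaves); pivot element 1.
Divide row 1 by 1; eliminate column a from the other rows.
In the new row 1, the w1 entry is the old entry divided by the pivot: 1/1 = 1.

1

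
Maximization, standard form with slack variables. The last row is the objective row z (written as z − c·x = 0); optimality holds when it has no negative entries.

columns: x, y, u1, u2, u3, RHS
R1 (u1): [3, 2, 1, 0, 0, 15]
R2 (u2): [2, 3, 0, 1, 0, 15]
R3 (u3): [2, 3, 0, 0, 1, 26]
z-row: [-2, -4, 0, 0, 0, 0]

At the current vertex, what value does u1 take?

u1 is basic (row 1); its value is the RHS of that row, 15.

15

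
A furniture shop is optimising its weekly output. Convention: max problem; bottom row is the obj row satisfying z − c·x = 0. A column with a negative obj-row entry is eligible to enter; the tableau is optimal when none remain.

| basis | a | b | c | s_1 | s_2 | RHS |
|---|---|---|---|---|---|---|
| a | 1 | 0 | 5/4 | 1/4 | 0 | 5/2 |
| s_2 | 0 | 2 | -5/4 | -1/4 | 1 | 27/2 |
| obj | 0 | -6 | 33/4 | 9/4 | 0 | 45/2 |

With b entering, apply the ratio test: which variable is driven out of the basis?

s_2

Column b entries and ratios — a: 0 ≤ 0, skip; s_2: (27/2)/2 = 27/4.
Smallest ratio is 27/4 in the row of s_2, so s_2 leaves.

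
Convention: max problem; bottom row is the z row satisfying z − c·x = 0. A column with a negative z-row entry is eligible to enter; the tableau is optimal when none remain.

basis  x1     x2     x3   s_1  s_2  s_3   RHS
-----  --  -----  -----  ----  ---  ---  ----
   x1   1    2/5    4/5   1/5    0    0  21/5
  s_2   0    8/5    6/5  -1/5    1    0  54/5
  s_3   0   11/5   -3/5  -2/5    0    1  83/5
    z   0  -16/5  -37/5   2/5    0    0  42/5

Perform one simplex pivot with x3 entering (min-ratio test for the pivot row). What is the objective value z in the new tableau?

189/4

Ratio test on column x3 — row 1: (21/5)/(4/5) = 21/4; row 2: (54/5)/(6/5) = 9; row 3: entry -3/5 ≤ 0. Minimum is 21/4 at row 1 (x1 leaves); pivot element 4/5.
Pivot on row 1; the z-row RHS becomes 42/5 − (-37/5)·(21/4) = 189/4.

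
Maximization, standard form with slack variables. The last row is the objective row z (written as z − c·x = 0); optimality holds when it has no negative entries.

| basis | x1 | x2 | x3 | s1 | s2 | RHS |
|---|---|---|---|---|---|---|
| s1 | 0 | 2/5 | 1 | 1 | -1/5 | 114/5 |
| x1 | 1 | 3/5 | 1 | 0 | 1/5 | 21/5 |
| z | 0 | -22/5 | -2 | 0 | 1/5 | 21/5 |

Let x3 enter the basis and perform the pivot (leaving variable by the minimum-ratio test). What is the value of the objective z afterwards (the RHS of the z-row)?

Ratio test on column x3 — row 1: (114/5)/1 = 114/5; row 2: (21/5)/1 = 21/5. Minimum is 21/5 at row 2 (x1 leaves); pivot element 1.
Pivot on row 2; the z-row RHS becomes 21/5 − (-2)·(21/5) = 63/5.

63/5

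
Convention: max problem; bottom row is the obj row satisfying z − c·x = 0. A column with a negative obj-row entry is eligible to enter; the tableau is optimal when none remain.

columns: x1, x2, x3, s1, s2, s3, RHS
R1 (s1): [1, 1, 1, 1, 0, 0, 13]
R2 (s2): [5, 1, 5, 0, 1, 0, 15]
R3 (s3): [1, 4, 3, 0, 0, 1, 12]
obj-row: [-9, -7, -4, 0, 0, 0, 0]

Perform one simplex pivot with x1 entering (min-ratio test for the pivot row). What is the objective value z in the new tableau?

Ratio test on column x1 — row 1: 13/1 = 13; row 2: 15/5 = 3; row 3: 12/1 = 12. Minimum is 3 at row 2 (s2 leaves); pivot element 5.
Pivot on row 2; the obj-row RHS becomes 0 − (-9)·3 = 27.

27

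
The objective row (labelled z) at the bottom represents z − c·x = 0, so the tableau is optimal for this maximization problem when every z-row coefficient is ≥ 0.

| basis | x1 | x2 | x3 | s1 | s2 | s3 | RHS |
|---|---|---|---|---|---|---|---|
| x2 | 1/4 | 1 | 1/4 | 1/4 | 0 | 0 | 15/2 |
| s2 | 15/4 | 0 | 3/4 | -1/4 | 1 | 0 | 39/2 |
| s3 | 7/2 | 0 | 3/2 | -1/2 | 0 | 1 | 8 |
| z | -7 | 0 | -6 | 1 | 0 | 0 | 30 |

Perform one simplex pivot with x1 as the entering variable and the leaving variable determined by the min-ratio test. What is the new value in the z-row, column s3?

2

Ratio test on column x1 — row 1: (15/2)/(1/4) = 30; row 2: (39/2)/(15/4) = 26/5; row 3: 8/(7/2) = 16/7. Minimum is 16/7 at row 3 (s3 leaves); pivot element 7/2.
Divide row 3 by 7/2; eliminate column x1 from the other rows.
z-row update in column s3: 0 − (-7)·(2/7) = 2.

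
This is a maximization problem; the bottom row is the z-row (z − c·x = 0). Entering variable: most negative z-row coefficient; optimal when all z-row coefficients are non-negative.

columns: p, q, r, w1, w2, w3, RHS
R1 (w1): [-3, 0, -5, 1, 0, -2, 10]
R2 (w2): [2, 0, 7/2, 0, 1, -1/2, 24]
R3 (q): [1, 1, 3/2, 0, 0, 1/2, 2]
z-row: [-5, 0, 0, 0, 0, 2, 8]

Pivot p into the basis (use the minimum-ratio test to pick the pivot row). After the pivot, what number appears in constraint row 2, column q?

-2

Ratio test on column p — row 1: entry -3 ≤ 0; row 2: 24/2 = 12; row 3: 2/1 = 2. Minimum is 2 at row 3 (q leaves); pivot element 1.
Divide row 3 by 1; eliminate column p from the other rows.
Row 2 update in column q: 0 − 2·1 = -2.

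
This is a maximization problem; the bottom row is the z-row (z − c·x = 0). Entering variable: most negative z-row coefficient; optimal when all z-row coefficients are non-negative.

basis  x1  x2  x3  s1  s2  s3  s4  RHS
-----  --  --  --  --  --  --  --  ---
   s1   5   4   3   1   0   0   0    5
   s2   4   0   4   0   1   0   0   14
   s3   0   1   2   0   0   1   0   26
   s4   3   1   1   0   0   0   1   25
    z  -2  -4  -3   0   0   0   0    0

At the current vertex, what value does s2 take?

14

s2 is basic (row 2); its value is the RHS of that row, 14.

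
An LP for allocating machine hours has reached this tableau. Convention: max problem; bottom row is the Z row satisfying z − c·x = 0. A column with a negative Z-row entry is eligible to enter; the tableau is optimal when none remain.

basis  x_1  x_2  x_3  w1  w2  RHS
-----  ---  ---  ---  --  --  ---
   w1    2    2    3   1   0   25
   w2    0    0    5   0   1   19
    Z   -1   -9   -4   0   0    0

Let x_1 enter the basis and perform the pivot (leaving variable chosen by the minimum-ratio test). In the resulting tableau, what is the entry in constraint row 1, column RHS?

Ratio test on column x_1 — row 1: 25/2 = 25/2; row 2: entry 0 ≤ 0. Minimum is 25/2 at row 1 (w1 leaves); pivot element 2.
Divide row 1 by 2; eliminate column x_1 from the other rows.
In the new row 1, the RHS entry is the old entry divided by the pivot: 25/2 = 25/2.

25/2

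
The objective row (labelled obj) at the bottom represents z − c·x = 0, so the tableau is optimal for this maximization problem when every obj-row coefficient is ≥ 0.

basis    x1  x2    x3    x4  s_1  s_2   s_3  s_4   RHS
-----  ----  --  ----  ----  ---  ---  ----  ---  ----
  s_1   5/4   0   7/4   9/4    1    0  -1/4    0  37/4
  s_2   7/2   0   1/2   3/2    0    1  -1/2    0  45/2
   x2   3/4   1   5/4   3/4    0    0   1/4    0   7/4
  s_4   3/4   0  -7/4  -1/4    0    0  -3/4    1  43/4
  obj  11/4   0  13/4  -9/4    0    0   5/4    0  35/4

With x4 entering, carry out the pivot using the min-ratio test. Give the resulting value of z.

14

Ratio test on column x4 — row 1: (37/4)/(9/4) = 37/9; row 2: (45/2)/(3/2) = 15; row 3: (7/4)/(3/4) = 7/3; row 4: entry -1/4 ≤ 0. Minimum is 7/3 at row 3 (x2 leaves); pivot element 3/4.
Pivot on row 3; the obj-row RHS becomes 35/4 − (-9/4)·(7/3) = 14.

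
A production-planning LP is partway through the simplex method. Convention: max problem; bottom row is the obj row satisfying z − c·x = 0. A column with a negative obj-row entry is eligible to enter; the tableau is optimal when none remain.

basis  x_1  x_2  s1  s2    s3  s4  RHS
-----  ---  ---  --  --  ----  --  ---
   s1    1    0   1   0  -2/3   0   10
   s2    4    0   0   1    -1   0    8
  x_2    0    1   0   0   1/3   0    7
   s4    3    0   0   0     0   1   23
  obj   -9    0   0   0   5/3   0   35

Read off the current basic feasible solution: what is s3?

0

s3 is not in the basis, so in the current basic feasible solution s3 = 0.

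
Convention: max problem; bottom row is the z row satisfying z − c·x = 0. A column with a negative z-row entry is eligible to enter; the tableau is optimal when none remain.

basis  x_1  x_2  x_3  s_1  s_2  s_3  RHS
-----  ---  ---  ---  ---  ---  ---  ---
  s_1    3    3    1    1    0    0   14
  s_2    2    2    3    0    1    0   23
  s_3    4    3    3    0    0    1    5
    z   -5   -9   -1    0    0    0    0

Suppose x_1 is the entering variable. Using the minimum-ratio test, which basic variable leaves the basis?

s_3

Column x_1 entries and ratios — s_1: 14/3 = 14/3; s_2: 23/2 = 23/2; s_3: 5/4 = 5/4.
Smallest ratio is 5/4 in the row of s_3, so s_3 leaves.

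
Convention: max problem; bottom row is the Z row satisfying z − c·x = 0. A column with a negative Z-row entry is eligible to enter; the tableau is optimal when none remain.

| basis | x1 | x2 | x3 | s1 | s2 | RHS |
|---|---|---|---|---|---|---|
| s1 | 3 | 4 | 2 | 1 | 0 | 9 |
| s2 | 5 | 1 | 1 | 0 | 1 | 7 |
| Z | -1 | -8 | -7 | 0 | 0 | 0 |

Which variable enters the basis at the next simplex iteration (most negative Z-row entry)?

Negative Z-row entries: x1: -1, x2: -8, x3: -7.
The most negative is -8 in column x2, so x2 enters.

x2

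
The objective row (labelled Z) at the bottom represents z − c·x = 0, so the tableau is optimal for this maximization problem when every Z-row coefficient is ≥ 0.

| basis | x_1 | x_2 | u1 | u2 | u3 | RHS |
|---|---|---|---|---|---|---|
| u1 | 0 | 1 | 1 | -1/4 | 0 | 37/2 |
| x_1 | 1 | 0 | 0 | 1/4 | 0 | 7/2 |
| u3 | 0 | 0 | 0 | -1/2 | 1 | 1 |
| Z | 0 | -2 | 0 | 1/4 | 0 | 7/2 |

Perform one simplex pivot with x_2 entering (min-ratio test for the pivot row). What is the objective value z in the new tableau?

Ratio test on column x_2 — row 1: (37/2)/1 = 37/2; row 2: entry 0 ≤ 0; row 3: entry 0 ≤ 0. Minimum is 37/2 at row 1 (u1 leaves); pivot element 1.
Pivot on row 1; the Z-row RHS becomes 7/2 − (-2)·(37/2) = 81/2.

81/2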